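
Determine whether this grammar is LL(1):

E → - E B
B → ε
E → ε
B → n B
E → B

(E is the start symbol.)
No. Predict set conflict for E: { $, 'n' }

A grammar is LL(1) if for each non-terminal N with multiple productions, the predict sets of those productions are pairwise disjoint, where PREDICT(N → α) = (FIRST(α) \ {ε}) ∪ (FOLLOW(N) if α ⇒* ε).

Relevant sets:
  FIRST(B) = { 'n', ε }
  FOLLOW(E) = { $, 'n' }
  FOLLOW(B) = { $, 'n' }

For E:
  PREDICT(E → '-' E B) = { '-' }
  PREDICT(E → ε) = { $, 'n' }
  PREDICT(E → B) = { $, 'n' }
For B:
  PREDICT(B → ε) = { $, 'n' }
  PREDICT(B → n B) = { 'n' }

Conflict found: Predict set conflict for E: { $, 'n' }
The grammar is NOT LL(1).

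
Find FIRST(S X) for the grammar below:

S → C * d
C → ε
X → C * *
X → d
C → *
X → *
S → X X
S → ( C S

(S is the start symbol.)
FIRST sets of the non-terminals involved (from the grammar, by fixed-point iteration):
  FIRST(S) = { '(', '*', 'd' }

To compute FIRST(S X), process the symbols left to right:
Symbol S is a non-terminal. Add FIRST(S) \ {ε} = { '(', '*', 'd' }
S is not nullable (ε ∉ FIRST(S)), so stop here.
FIRST(S X) = { '(', '*', 'd' }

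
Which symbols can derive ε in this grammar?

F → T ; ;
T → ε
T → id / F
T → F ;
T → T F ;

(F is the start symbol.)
A non-terminal is nullable if it can derive ε (the empty string): either it has an ε-production, or it has a production whose right-hand side consists entirely of nullable non-terminals.

ε-productions: T → ε
So T is immediately nullable.
No further non-terminal can be added: every production for the remaining non-terminals contains a terminal or a non-nullable non-terminal.
Nullable = { 'T' }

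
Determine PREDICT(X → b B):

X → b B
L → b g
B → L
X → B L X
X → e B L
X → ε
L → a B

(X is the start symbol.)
PREDICT(X → b B) = (FIRST(RHS) \ {ε}) ∪ (FOLLOW(X) if ε ∈ FIRST(RHS), i.e. RHS ⇒* ε)
FIRST(b B) = { 'b' }
ε ∉ FIRST(b B), so FOLLOW(X) is not added.
PREDICT(X → b B) = { 'b' }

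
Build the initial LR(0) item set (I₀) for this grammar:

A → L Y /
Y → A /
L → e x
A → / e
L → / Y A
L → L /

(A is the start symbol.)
{ [A → . / e], [A → . L Y /], [A' → . A], [L → . / Y A], [L → . L /], [L → . e x] }

First, augment the grammar with A' → A
I₀ = CLOSURE({ [A' → . A] }):
  [A' → . A] has the dot before A: add [A → . L Y /], [A → . / e]
  [A → . L Y /] has the dot before L: add [L → . e x], [L → . / Y A], [L → . L /]
No further items can be added.

I₀ = { [A → . / e], [A → . L Y /], [A' → . A], [L → . / Y A], [L → . L /], [L → . e x] }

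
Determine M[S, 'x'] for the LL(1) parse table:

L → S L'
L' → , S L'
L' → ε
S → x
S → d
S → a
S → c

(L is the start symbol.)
S → x

To find M[S, 'x'], we find productions for S where 'x' is in the predict set (PREDICT(N → α) = (FIRST(α) \ {ε}) ∪ (FOLLOW(N) if α ⇒* ε)).

S → x: PREDICT = { 'x' }
  'x' is in predict set, so this production goes in M[S, 'x']
S → d: PREDICT = { 'd' }
S → a: PREDICT = { 'a' }
S → c: PREDICT = { 'c' }

M[S, 'x'] = S → x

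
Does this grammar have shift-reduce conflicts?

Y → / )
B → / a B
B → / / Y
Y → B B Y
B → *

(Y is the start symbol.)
No shift-reduce conflicts

Augment with Y' → Y and build the canonical LR(0) collection (I0 = CLOSURE({[Y' → . Y]}), then GOTO on every symbol after a dot until no new states appear). It has 13 states:
  I0: { [B → . *], [B → . / / Y], [B → . / a B], [Y → . / )], [Y → . B B Y], [Y' → . Y] }  — shift
  I1: { [B → * .] }  — reduce
  I2: { [B → / . / Y], [B → / . a B], [Y → / . )] }  — shift
  I3: { [B → . *], [B → . / / Y], [B → . / a B], [Y → B . B Y] }  — shift
  I4: { [Y' → Y .] }  — accept
  I5: { [B → / . / Y], [B → / . a B] }  — shift
  I6: { [B → . *], [B → . / / Y], [B → . / a B], [Y → . / )], [Y → . B B Y], [Y → B B . Y] }  — shift
  I7: { [Y → B B Y .] }  — reduce
  I8: { [B → . *], [B → . / / Y], [B → . / a B], [B → / / . Y], [Y → . / )], [Y → . B B Y] }  — shift
  I9: { [B → . *], [B → . / / Y], [B → . / a B], [B → / a . B] }  — shift
  I10: { [B → / a B .] }  — reduce
  I11: { [B → / / Y .] }  — reduce
  I12: { [Y → / ) .] }  — reduce

No state contains both a complete item and a shift item.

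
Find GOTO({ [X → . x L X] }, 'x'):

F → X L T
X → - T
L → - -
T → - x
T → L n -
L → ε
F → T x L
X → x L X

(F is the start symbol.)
GOTO(I, 'x') = CLOSURE({ [A → αX.β] : [A → α.Xβ] ∈ I, X = 'x' })

Items with dot before 'x', with the dot advanced:
  [X → . x L X] → [X → x . L X]
Closure of the advanced items:
  [X → x . L X] has the dot before L: add [L → . - -], [L → .]

GOTO = { [L → . - -], [L → .], [X → x . L X] }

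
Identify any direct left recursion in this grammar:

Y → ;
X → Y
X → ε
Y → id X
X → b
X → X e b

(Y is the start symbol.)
Yes, X is left-recursive

Direct left recursion occurs when N → N α for some non-terminal N (the right-hand side begins with the left-hand side itself).

Y → ;: starts with ';'
X → Y: starts with Y
X → ε: starts with ε
Y → id X: starts with id
X → b: starts with b
X → X e b: LEFT RECURSIVE (starts with X)

The grammar has direct left recursion on: X.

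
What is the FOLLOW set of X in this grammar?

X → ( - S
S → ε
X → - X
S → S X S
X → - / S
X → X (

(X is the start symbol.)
{ $, '(', '-' }

To compute FOLLOW(X), find every occurrence of X on a right-hand side N → α X β: add FIRST(β) \ {ε}, and if β is empty or nullable also add FOLLOW(N). Iterate to a fixed point.

X is the start symbol, so $ ∈ FOLLOW(X).
In X → - X: X is at the end; this adds FOLLOW(X) to itself — nothing new
In S → S X S: X is followed by S, add FIRST(S) \ {ε} = { '(', '-' }
  S is nullable, so also add FOLLOW(S)
In X → X (: X is followed by '(', add FIRST('(') \ {ε} = { '(' }

The FOLLOW sets referred to above (computed the same way, to a fixed point):
  FOLLOW(S) = { $, '(', '-' }

Taking the union: FOLLOW(X) = { $, '(', '-' }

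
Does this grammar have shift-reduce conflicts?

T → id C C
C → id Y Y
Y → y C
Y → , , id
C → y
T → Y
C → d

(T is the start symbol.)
No shift-reduce conflicts

A shift-reduce conflict occurs when an LR(0) state has both:
  - a complete (reduce) item [A → α .] (dot at the end), and
  - a shift item [B → β . c γ] (dot before a terminal).

Augment with T' → T and build the canonical LR(0) collection (I0 = CLOSURE({[T' → . T]}), then GOTO on every symbol after a dot until no new states appear). It has 16 states:
  I0: { [T → . Y], [T → . id C C], [T' → . T], [Y → . , , id], [Y → . y C] }  — shift
  I1: { [Y → , . , id] }  — shift
  I2: { [T' → T .] }  — accept
  I3: { [T → Y .] }  — reduce
  I4: { [C → . d], [C → . id Y Y], [C → . y], [T → id . C C] }  — shift
  I5: { [C → . d], [C → . id Y Y], [C → . y], [Y → y . C] }  — shift
  I6: { [Y → y C .] }  — reduce
  I7: { [C → d .] }  — reduce
  I8: { [C → id . Y Y], [Y → . , , id], [Y → . y C] }  — shift
  I9: { [C → y .] }  — reduce
  I10: { [C → id Y . Y], [Y → . , , id], [Y → . y C] }  — shift
  I11: { [C → id Y Y .] }  — reduce
  I12: { [C → . d], [C → . id Y Y], [C → . y], [T → id C . C] }  — shift
  I13: { [T → id C C .] }  — reduce
  I14: { [Y → , , . id] }  — shift
  I15: { [Y → , , id .] }  — reduce

No state contains both a complete item and a shift item.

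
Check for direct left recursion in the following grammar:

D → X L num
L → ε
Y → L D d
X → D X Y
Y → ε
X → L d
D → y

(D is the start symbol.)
No direct left recursion

Direct left recursion occurs when N → N α for some non-terminal N (the right-hand side begins with the left-hand side itself).

D → X L num: starts with X
L → ε: starts with ε
Y → L D d: starts with L
X → D X Y: starts with D
Y → ε: starts with ε
X → L d: starts with L
D → y: starts with y

No direct left recursion found.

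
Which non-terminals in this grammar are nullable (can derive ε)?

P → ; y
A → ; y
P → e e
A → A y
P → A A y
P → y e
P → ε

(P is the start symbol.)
ε-productions: P → ε
So P is immediately nullable.
No further non-terminal can be added: every production for the remaining non-terminals contains a terminal or a non-nullable non-terminal.
Nullable = { 'P' }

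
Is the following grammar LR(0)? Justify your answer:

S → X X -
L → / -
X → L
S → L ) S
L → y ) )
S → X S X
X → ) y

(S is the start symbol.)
No. Shift-reduce conflict between [X → L .] and [S → L . ) S]

A grammar is LR(0) if no state in the canonical LR(0) collection has:
  - both a shift item (dot before a terminal) and a complete item (shift-reduce conflict), or
  - two or more complete items (reduce-reduce conflict; the accept item [S' → S .] counts as a complete item here).

Augment with S' → S and build the canonical LR(0) collection (I0 = CLOSURE({[S' → . S]}), then GOTO on every symbol after a dot until no new states appear). It has 18 states:
  I0: { [L → . / -], [L → . y ) )], [S → . L ) S], [S → . X S X], [S → . X X -], [S' → . S], [X → . ) y], [X → . L] }  — shift
  I1: { [X → ) . y] }  — shift
  I2: { [L → / . -] }  — shift
  I3: { [S → L . ) S], [X → L .] }  — shift, reduce
  I4: { [S' → S .] }  — accept
  I5: { [L → . / -], [L → . y ) )], [S → . L ) S], [S → . X S X], [S → . X X -], [S → X . S X], [S → X . X -], [X → . ) y], [X → . L] }  — shift
  I6: { [L → y . ) )] }  — shift
  I7: { [L → y ) . )] }  — shift
  I8: { [L → y ) ) .] }  — reduce
  I9: { [L → . / -], [L → . y ) )], [S → X S . X], [X → . ) y], [X → . L] }  — shift
  I10: { [L → . / -], [L → . y ) )], [S → . L ) S], [S → . X S X], [S → . X X -], [S → X . S X], [S → X . X -], [S → X X . -], [X → . ) y], [X → . L] }  — shift
  I11: { [S → X X - .] }  — reduce
  I12: { [X → L .] }  — reduce
  I13: { [S → X S X .] }  — reduce
  I14: { [L → . / -], [L → . y ) )], [S → . L ) S], [S → . X S X], [S → . X X -], [S → L ) . S], [X → . ) y], [X → . L] }  — shift
  I15: { [S → L ) S .] }  — reduce
  I16: { [L → / - .] }  — reduce
  I17: { [X → ) y .] }  — reduce

Conflict in state I3:
  Shift-reduce conflict between [X → L .] and [S → L . ) S]
So the grammar is NOT LR(0).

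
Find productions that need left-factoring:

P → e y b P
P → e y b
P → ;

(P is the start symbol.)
Left-factoring is needed when two productions for the same non-terminal
share a common prefix on the right-hand side.

Productions for P:
  P → e y b P
  P → e y b
  P → ;

Found common prefix 'e y b' in productions for P

Answer: Yes, P has productions with common prefix 'e y b'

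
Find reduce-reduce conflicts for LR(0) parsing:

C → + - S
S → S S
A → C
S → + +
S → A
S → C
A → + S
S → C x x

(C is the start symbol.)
A reduce-reduce conflict occurs when an LR(0) state has two complete items [A → α .] and [B → β .] — both call for a reduction, and with no lookahead the parser cannot choose between them.

Augment with C' → C and build the canonical LR(0) collection (I0 = CLOSURE({[C' → . C]}), then GOTO on every symbol after a dot until no new states appear). It has 13 states:
  I0: { [C → . + - S], [C' → . C] }  — shift
  I1: { [C → + . - S] }  — shift
  I2: { [C' → C .] }  — accept
  I3: { [A → . + S], [A → . C], [C → + - . S], [C → . + - S], [S → . + +], [S → . A], [S → . C x x], [S → . C], [S → . S S] }  — shift
  I4: { [A → + . S], [A → . + S], [A → . C], [C → + . - S], [C → . + - S], [S → + . +], [S → . + +], [S → . A], [S → . C x x], [S → . C], [S → . S S] }  — shift
  I5: { [S → A .] }  — reduce
  I6: { [A → C .], [S → C . x x], [S → C .] }  — shift, 2 reduces
  I7: { [A → . + S], [A → . C], [C → + - S .], [C → . + - S], [S → . + +], [S → . A], [S → . C x x], [S → . C], [S → . S S], [S → S . S] }  — shift, reduce
  I8: { [A → . + S], [A → . C], [C → . + - S], [S → . + +], [S → . A], [S → . C x x], [S → . C], [S → . S S], [S → S . S], [S → S S .] }  — shift, reduce
  I9: { [S → C x . x] }  — shift
  I10: { [S → C x x .] }  — reduce
  I11: { [A → + . S], [A → . + S], [A → . C], [C → + . - S], [C → . + - S], [S → + + .], [S → + . +], [S → . + +], [S → . A], [S → . C x x], [S → . C], [S → . S S] }  — shift, reduce
  I12: { [A → + S .], [A → . + S], [A → . C], [C → . + - S], [S → . + +], [S → . A], [S → . C x x], [S → . C], [S → . S S], [S → S . S] }  — shift, reduce

I6 contains complete items [A → C .], [S → C .] — reduce-reduce conflict.

Answer: Yes — I6: [A → C .] vs [S → C .]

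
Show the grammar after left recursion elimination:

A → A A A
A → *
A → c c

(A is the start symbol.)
A is directly left-recursive. The standard transformation for
  A → A α₁ | ... | A α_m | β₁ | ... | β_n
is
  A  → β₁ A' | ... | β_n A'
  A' → α₁ A' | ... | α_m A' | ε

A → * becomes A → * A'
A → c c becomes A → c c A'
A → A A A becomes A' → A A A'
Add A' → ε

Resulting grammar:
A → * A'
A → c c A'
A' → A A A'
A' → ε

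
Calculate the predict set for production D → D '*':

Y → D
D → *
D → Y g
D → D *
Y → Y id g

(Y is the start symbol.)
PREDICT(D → D '*') = (FIRST(RHS) \ {ε}) ∪ (FOLLOW(D) if ε ∈ FIRST(RHS), i.e. RHS ⇒* ε)
FIRST(D) = { '*' }
FIRST(D '*') = { '*' }
ε ∉ FIRST(D '*'), so FOLLOW(D) is not added.
PREDICT(D → D '*') = { '*' }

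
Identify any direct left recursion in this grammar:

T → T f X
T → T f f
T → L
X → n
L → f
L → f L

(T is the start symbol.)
Yes, T is left-recursive

T → T f X: LEFT RECURSIVE (starts with T)
T → T f f: LEFT RECURSIVE (starts with T)
T → L: starts with L
X → n: starts with n
L → f: starts with f
L → f L: starts with f

The grammar has direct left recursion on: T.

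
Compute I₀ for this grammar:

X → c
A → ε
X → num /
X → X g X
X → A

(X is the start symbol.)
First, augment the grammar with X' → X
I₀ = CLOSURE({ [X' → . X] }):
  [X' → . X] has the dot before X: add [X → . c], [X → . num /], [X → . X g X], [X → . A]
  [X → . A] has the dot before A: add [A → .]
No further items can be added.

I₀ = { [A → .], [X → . A], [X → . X g X], [X → . c], [X → . num /], [X' → . X] }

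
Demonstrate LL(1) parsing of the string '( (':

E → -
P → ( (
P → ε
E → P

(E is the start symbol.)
Stack is shown with the top on the left.

Stack  Input  Action
--------------------
E $    ( ( $  output E → P
P $    ( ( $  output P → ( (
( ( $  ( ( $  match '('
( $    ( $    match '('
$      $      accept

The string is accepted.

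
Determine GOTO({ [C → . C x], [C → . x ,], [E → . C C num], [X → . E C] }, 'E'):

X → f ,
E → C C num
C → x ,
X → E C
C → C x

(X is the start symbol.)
{ [C → . C x], [C → . x ,], [X → E . C] }

GOTO(I, 'E') = CLOSURE({ [A → αX.β] : [A → α.Xβ] ∈ I, X = 'E' })

Items with dot before 'E', with the dot advanced:
  [X → . E C] → [X → E . C]
Closure of the advanced items:
  [X → E . C] has the dot before C: add [C → . x ,], [C → . C x]

GOTO = { [C → . C x], [C → . x ,], [X → E . C] }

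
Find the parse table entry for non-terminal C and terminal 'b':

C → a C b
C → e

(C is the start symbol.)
To find M[C, 'b'], we find productions for C where 'b' is in the predict set (PREDICT(N → α) = (FIRST(α) \ {ε}) ∪ (FOLLOW(N) if α ⇒* ε)).

C → a C b: PREDICT = { 'a' }
C → e: PREDICT = { 'e' }

M[C, 'b'] is empty (no production applies)

Answer: Empty (error entry)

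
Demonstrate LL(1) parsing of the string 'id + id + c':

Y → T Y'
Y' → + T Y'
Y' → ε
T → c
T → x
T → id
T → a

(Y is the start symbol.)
Stack is shown with the top on the left.

Stack     Input          Action
-------------------------------
Y $       id + id + c $  output Y → T Y'
T Y' $    id + id + c $  output T → id
id Y' $   id + id + c $  match 'id'
Y' $      + id + c $     output Y' → + T Y'
+ T Y' $  + id + c $     match '+'
T Y' $    id + c $       output T → id
id Y' $   id + c $       match 'id'
Y' $      + c $          output Y' → + T Y'
+ T Y' $  + c $          match '+'
T Y' $    c $            output T → c
c Y' $    c $            match 'c'
Y' $      $              output Y' → ε
$         $              accept

The string is accepted.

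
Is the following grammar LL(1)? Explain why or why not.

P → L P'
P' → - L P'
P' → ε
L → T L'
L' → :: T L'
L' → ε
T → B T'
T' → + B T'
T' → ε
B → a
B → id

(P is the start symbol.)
Relevant sets:
  FOLLOW(P') = { $ }
  FOLLOW(L') = { $, '-' }
  FOLLOW(T') = { $, '-', '::' }

For P':
  PREDICT(P' → '-' L P') = { '-' }
  PREDICT(P' → ε) = { $ }
For L':
  PREDICT(L' → :: T L') = { '::' }
  PREDICT(L' → ε) = { $, '-' }
For T':
  PREDICT(T' → '+' B T') = { '+' }
  PREDICT(T' → ε) = { $, '-', '::' }
For B:
  PREDICT(B → a) = { 'a' }
  PREDICT(B → id) = { 'id' }
P, L, T have a single production, so nothing to check there.

All predict sets are disjoint. The grammar IS LL(1).

Answer: Yes, the grammar is LL(1).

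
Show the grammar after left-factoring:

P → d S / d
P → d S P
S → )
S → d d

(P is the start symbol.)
Left-factoring transforms A → αβ₁ | αβ₂ into A → αA' and A' → β₁ | β₂
(α is the longest common prefix among the alternatives). Repeat until
no nonterminal has two alternatives with a common prefix.

Round 1: P has alternatives sharing prefix 'd S'. Introduce P': P → d S P'
  Add: P' → / d
  Add: P' → P

No remaining common prefixes — done.

Resulting grammar:
P → d S P'
P' → / d
P' → P
S → )
S → d d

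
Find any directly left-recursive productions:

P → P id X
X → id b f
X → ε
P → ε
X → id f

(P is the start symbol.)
Yes, P is left-recursive

P → P id X: LEFT RECURSIVE (starts with P)
X → id b f: starts with id
X → ε: starts with ε
P → ε: starts with ε
X → id f: starts with id

The grammar has direct left recursion on: P.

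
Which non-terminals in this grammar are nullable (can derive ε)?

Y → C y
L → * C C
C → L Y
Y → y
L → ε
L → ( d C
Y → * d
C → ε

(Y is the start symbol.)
{ 'C', 'L' }

A non-terminal is nullable if it can derive ε (the empty string): either it has an ε-production, or it has a production whose right-hand side consists entirely of nullable non-terminals.

ε-productions: L → ε, C → ε
So L, C are immediately nullable.
No further non-terminal can be added: every production for the remaining non-terminals contains a terminal or a non-nullable non-terminal.
Nullable = { 'C', 'L' }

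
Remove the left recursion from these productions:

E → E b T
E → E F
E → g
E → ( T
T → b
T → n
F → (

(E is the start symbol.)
E → g E'
E → ( T E'
E' → b T E'
E' → F E'
E' → ε
T → b
T → n
F → (

E is directly left-recursive. The standard transformation for
  A → A α₁ | ... | A α_m | β₁ | ... | β_n
is
  A  → β₁ A' | ... | β_n A'
  A' → α₁ A' | ... | α_m A' | ε

E → g becomes E → g E'
E → ( T becomes E → ( T E'
E → E b T becomes E' → b T E'
E → E F becomes E' → F E'
Add E' → ε

Productions for other non-terminals are unchanged:
  T → b
  T → n
  F → (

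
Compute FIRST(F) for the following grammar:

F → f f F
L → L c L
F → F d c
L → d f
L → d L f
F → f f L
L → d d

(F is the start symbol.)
{ 'f' }

To compute FIRST(F), examine every production with F on the left-hand side, reading each right-hand side left to right until a non-nullable symbol is reached.

From F → f f F:
  - f is a terminal: add 'f' and stop
From F → F d c:
  - F is the symbol being defined: contributes nothing new
    F is not nullable, so stop
From F → f f L:
  - f is a terminal: add 'f' and stop

Collecting: FIRST(F) = { 'f' }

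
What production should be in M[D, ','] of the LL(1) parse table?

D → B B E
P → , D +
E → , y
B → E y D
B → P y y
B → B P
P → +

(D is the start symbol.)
To find M[D, ','], we find productions for D where ',' is in the predict set (PREDICT(N → α) = (FIRST(α) \ {ε}) ∪ (FOLLOW(N) if α ⇒* ε)).

Relevant sets:
  FIRST(B) = { '+', ',' }

D → B B E: PREDICT = { '+', ',' }
  ',' is in predict set, so this production goes in M[D, ',']

M[D, ','] = D → B B E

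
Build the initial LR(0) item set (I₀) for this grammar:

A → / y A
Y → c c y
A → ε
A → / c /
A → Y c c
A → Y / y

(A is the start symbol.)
First, augment the grammar with A' → A
I₀ = CLOSURE({ [A' → . A] }):
  [A' → . A] has the dot before A: add [A → . / y A], [A → .], [A → . / c /], [A → . Y c c], [A → . Y / y]
  [A → . Y c c] has the dot before Y: add [Y → . c c y]
No further items can be added.

I₀ = { [A → . / c /], [A → . / y A], [A → . Y / y], [A → . Y c c], [A → .], [A' → . A], [Y → . c c y] }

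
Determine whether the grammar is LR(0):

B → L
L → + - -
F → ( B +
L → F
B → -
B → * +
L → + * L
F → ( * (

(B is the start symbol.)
Yes, the grammar is LR(0)

A grammar is LR(0) if no state in the canonical LR(0) collection has:
  - both a shift item (dot before a terminal) and a complete item (shift-reduce conflict), or
  - two or more complete items (reduce-reduce conflict; the accept item [B' → B .] counts as a complete item here).

Augment with B' → B and build the canonical LR(0) collection (I0 = CLOSURE({[B' → . B]}), then GOTO on every symbol after a dot until no new states appear). It has 17 states:
  I0: { [B → . * +], [B → . -], [B → . L], [B' → . B], [F → . ( * (], [F → . ( B +], [L → . + * L], [L → . + - -], [L → . F] }  — shift
  I1: { [B → . * +], [B → . -], [B → . L], [F → ( . * (], [F → ( . B +], [F → . ( * (], [F → . ( B +], [L → . + * L], [L → . + - -], [L → . F] }  — shift
  I2: { [B → * . +] }  — shift
  I3: { [L → + . * L], [L → + . - -] }  — shift
  I4: { [B → - .] }  — reduce
  I5: { [B' → B .] }  — accept
  I6: { [L → F .] }  — reduce
  I7: { [B → L .] }  — reduce
  I8: { [F → . ( * (], [F → . ( B +], [L → + * . L], [L → . + * L], [L → . + - -], [L → . F] }  — shift
  I9: { [L → + - . -] }  — shift
  I10: { [L → + - - .] }  — reduce
  I11: { [L → + * L .] }  — reduce
  I12: { [B → * + .] }  — reduce
  I13: { [B → * . +], [F → ( * . (] }  — shift
  I14: { [F → ( B . +] }  — shift
  I15: { [F → ( B + .] }  — reduce
  I16: { [F → ( * ( .] }  — reduce

Every state is either a pure shift/goto state or contains exactly one complete item and nothing to shift — no conflicts. The grammar is LR(0).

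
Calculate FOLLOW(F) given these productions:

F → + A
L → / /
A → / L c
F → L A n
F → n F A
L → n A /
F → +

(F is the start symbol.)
{ $, '/' }

To compute FOLLOW(F), find every occurrence of F on a right-hand side N → α F β: add FIRST(β) \ {ε}, and if β is empty or nullable also add FOLLOW(N). Iterate to a fixed point.

F is the start symbol, so $ ∈ FOLLOW(F).
In F → n F A: F is followed by A, add FIRST(A) \ {ε} = { '/' }

Taking the union: FOLLOW(F) = { $, '/' }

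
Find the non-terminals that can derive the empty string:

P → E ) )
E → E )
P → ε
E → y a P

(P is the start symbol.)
A non-terminal is nullable if it can derive ε (the empty string): either it has an ε-production, or it has a production whose right-hand side consists entirely of nullable non-terminals.

ε-productions: P → ε
So P is immediately nullable.
No further non-terminal can be added: every production for the remaining non-terminals contains a terminal or a non-nullable non-terminal.
Nullable = { 'P' }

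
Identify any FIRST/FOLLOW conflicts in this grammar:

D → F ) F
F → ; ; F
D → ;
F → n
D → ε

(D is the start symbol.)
A FIRST/FOLLOW conflict occurs when a non-terminal N has a nullable alternative N → β (β ⇒* ε) and another alternative N → α with FIRST(α) ∩ FOLLOW(N) ≠ ∅: on such a lookahead the parser cannot decide between expanding α and letting N vanish via β.

Nullable non-terminals: D.
FIRST sets used below: FIRST(F) = { ';', 'n' }

D: nullable alternative(s) D → ε; FOLLOW(D) = { $ }
  D → F ) F: FIRST \ {ε} = { ';', 'n' } — disjoint from FOLLOW(D)
  D → ;: FIRST \ {ε} = { ';' } — disjoint from FOLLOW(D)
  D → ε: FIRST \ {ε} = { } — this is the only nullable alternative, skip

F has no nullable alternative, so no FIRST/FOLLOW check is needed there.

No FIRST/FOLLOW conflicts found.

Answer: No FIRST/FOLLOW conflicts.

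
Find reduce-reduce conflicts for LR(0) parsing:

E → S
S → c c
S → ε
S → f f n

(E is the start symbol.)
No reduce-reduce conflicts

A reduce-reduce conflict occurs when an LR(0) state has two complete items [A → α .] and [B → β .] — both call for a reduction, and with no lookahead the parser cannot choose between them.

Augment with E' → E and build the canonical LR(0) collection (I0 = CLOSURE({[E' → . E]}), then GOTO on every symbol after a dot until no new states appear). It has 8 states:
  I0: { [E → . S], [E' → . E], [S → . c c], [S → . f f n], [S → .] }  — shift, reduce
  I1: { [E' → E .] }  — accept
  I2: { [E → S .] }  — reduce
  I3: { [S → c . c] }  — shift
  I4: { [S → f . f n] }  — shift
  I5: { [S → f f . n] }  — shift
  I6: { [S → f f n .] }  — reduce
  I7: { [S → c c .] }  — reduce

No state contains more than one complete item.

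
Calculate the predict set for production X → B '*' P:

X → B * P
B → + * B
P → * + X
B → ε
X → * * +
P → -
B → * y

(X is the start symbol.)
{ '*', '+' }

PREDICT(X → B '*' P) = (FIRST(RHS) \ {ε}) ∪ (FOLLOW(X) if ε ∈ FIRST(RHS), i.e. RHS ⇒* ε)
FIRST(B) = { '*', '+', ε }
FIRST(B '*' P) = { '*', '+' }
ε ∉ FIRST(B '*' P), so FOLLOW(X) is not added.
PREDICT(X → B '*' P) = { '*', '+' }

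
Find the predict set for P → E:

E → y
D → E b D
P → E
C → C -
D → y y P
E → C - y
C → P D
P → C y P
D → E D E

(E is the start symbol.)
PREDICT(P → E) = (FIRST(RHS) \ {ε}) ∪ (FOLLOW(P) if ε ∈ FIRST(RHS), i.e. RHS ⇒* ε)
FIRST(E) = { 'y' }
FIRST(E) = { 'y' }
ε ∉ FIRST(E), so FOLLOW(P) is not added.
PREDICT(P → E) = { 'y' }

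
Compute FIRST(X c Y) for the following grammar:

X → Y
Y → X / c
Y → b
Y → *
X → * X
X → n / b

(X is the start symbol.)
{ '*', 'b', 'n' }

FIRST sets of the non-terminals involved (from the grammar, by fixed-point iteration):
  FIRST(X) = { '*', 'b', 'n' }

To compute FIRST(X c Y), process the symbols left to right:
Symbol X is a non-terminal. Add FIRST(X) \ {ε} = { '*', 'b', 'n' }
X is not nullable (ε ∉ FIRST(X)), so stop here.
FIRST(X c Y) = { '*', 'b', 'n' }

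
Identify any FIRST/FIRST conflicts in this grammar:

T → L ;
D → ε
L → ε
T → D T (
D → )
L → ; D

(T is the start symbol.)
A FIRST/FIRST conflict occurs when two productions N → α and N → β for the same non-terminal have FIRST(α) ∩ FIRST(β) ≠ ∅ (with ε ∈ FIRST of a nullable right-hand side, so two nullable alternatives also conflict).

FIRST sets of the non-terminals at (or reachable through a nullable prefix from) the front of some alternative:
  FIRST(L) = { ';', ε }
  FIRST(D) = { ')', ε }
  FIRST(T) = { ')', ';' }

Productions for T:
  T → L ;: FIRST = { ';' }
  T → D T (: FIRST = { ')', ';' }
Productions for D:
  D → ε: FIRST = { ε }
  D → ): FIRST = { ')' }
Productions for L:
  L → ε: FIRST = { ε }
  L → ; D: FIRST = { ';' }

Conflict for T: T → L ; and T → D T (
  Overlap: { ';' }

Answer: Yes. T → L ';' / T → D T '(' on { ';' }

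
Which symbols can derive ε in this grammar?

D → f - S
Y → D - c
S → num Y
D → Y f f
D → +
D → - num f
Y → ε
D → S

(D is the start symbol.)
{ 'Y' }

ε-productions: Y → ε
So Y is immediately nullable.
No further non-terminal can be added: every production for the remaining non-terminals contains a terminal or a non-nullable non-terminal.
Nullable = { 'Y' }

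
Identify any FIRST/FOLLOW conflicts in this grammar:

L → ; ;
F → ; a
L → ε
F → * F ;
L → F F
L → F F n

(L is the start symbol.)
No FIRST/FOLLOW conflicts.

A FIRST/FOLLOW conflict occurs when a non-terminal N has a nullable alternative N → β (β ⇒* ε) and another alternative N → α with FIRST(α) ∩ FOLLOW(N) ≠ ∅: on such a lookahead the parser cannot decide between expanding α and letting N vanish via β.

Nullable non-terminals: L.
FIRST sets used below: FIRST(F) = { '*', ';' }

L: nullable alternative(s) L → ε; FOLLOW(L) = { $ }
  L → ; ;: FIRST \ {ε} = { ';' } — disjoint from FOLLOW(L)
  L → ε: FIRST \ {ε} = { } — this is the only nullable alternative, skip
  L → F F: FIRST \ {ε} = { '*', ';' } — disjoint from FOLLOW(L)
  L → F F n: FIRST \ {ε} = { '*', ';' } — disjoint from FOLLOW(L)

F has no nullable alternative, so no FIRST/FOLLOW check is needed there.

No FIRST/FOLLOW conflicts found.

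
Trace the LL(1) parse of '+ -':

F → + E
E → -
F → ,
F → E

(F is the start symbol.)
Stack is shown with the top on the left.

Stack  Input  Action
--------------------
F $    + - $  output F → + E
+ E $  + - $  match '+'
E $    - $    output E → -
- $    - $    match '-'
$      $      accept

The string is accepted.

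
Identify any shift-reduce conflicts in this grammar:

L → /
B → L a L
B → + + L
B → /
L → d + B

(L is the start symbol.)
No shift-reduce conflicts

Augment with L' → L and build the canonical LR(0) collection (I0 = CLOSURE({[L' → . L]}), then GOTO on every symbol after a dot until no new states appear). It has 13 states:
  I0: { [L → . /], [L → . d + B], [L' → . L] }  — shift
  I1: { [L → / .] }  — reduce
  I2: { [L' → L .] }  — accept
  I3: { [L → d . + B] }  — shift
  I4: { [B → . + + L], [B → . /], [B → . L a L], [L → . /], [L → . d + B], [L → d + . B] }  — shift
  I5: { [B → + . + L] }  — shift
  I6: { [B → / .], [L → / .] }  — 2 reduces
  I7: { [L → d + B .] }  — reduce
  I8: { [B → L . a L] }  — shift
  I9: { [B → L a . L], [L → . /], [L → . d + B] }  — shift
  I10: { [B → L a L .] }  — reduce
  I11: { [B → + + . L], [L → . /], [L → . d + B] }  — shift
  I12: { [B → + + L .] }  — reduce

No state contains both a complete item and a shift item.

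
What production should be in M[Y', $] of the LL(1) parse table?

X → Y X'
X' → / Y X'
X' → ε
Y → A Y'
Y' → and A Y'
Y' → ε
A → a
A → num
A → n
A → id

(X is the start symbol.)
Y' → ε

To find M[Y', $], we find productions for Y' where $ is in the predict set (PREDICT(N → α) = (FIRST(α) \ {ε}) ∪ (FOLLOW(N) if α ⇒* ε)).

Relevant sets:
  FOLLOW(Y') = { $, '/' }

Y' → and A Y': PREDICT = { 'and' }
Y' → ε: PREDICT = { $, '/' }
  $ is in predict set, so this production goes in M[Y', $]

M[Y', $] = Y' → ε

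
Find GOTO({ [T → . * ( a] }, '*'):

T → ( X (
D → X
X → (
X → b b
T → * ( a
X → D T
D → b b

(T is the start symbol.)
GOTO(I, '*') = CLOSURE({ [A → αX.β] : [A → α.Xβ] ∈ I, X = '*' })

Items with dot before '*', with the dot advanced:
  [T → . * ( a] → [T → * . ( a]
Closure adds nothing (no advanced item has the dot before a non-terminal).

GOTO = { [T → * . ( a] }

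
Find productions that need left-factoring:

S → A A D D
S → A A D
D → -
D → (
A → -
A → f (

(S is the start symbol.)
Left-factoring is needed when two productions for the same non-terminal
share a common prefix on the right-hand side.

Productions for S:
  S → A A D D
  S → A A D
Productions for D:
  D → -
  D → (
Productions for A:
  A → -
  A → f (

Found common prefix 'A A D' in productions for S

Answer: Yes, S has productions with common prefix 'A A D'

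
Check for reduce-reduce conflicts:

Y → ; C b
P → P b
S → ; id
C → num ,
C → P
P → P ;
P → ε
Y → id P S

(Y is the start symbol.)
No reduce-reduce conflicts

A reduce-reduce conflict occurs when an LR(0) state has two complete items [A → α .] and [B → β .] — both call for a reduction, and with no lookahead the parser cannot choose between them.

Augment with Y' → Y and build the canonical LR(0) collection (I0 = CLOSURE({[Y' → . Y]}), then GOTO on every symbol after a dot until no new states appear). It has 15 states:
  I0: { [Y → . ; C b], [Y → . id P S], [Y' → . Y] }  — shift
  I1: { [C → . P], [C → . num ,], [P → . P ;], [P → . P b], [P → .], [Y → ; . C b] }  — shift, reduce
  I2: { [Y' → Y .] }  — accept
  I3: { [P → . P ;], [P → . P b], [P → .], [Y → id . P S] }  — reduce
  I4: { [P → P . ;], [P → P . b], [S → . ; id], [Y → id P . S] }  — shift
  I5: { [P → P ; .], [S → ; . id] }  — shift, reduce
  I6: { [Y → id P S .] }  — reduce
  I7: { [P → P b .] }  — reduce
  I8: { [S → ; id .] }  — reduce
  I9: { [Y → ; C . b] }  — shift
  I10: { [C → P .], [P → P . ;], [P → P . b] }  — shift, reduce
  I11: { [C → num . ,] }  — shift
  I12: { [C → num , .] }  — reduce
  I13: { [P → P ; .] }  — reduce
  I14: { [Y → ; C b .] }  — reduce

No state contains more than one complete item.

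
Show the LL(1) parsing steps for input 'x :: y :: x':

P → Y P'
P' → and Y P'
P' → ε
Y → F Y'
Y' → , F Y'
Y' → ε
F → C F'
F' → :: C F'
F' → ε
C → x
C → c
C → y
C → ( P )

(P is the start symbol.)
Stack is shown with the top on the left.

Stack            Input          Action
--------------------------------------
P $              x :: y :: x $  output P → Y P'
Y P' $           x :: y :: x $  output Y → F Y'
F Y' P' $        x :: y :: x $  output F → C F'
C F' Y' P' $     x :: y :: x $  output C → x
x F' Y' P' $     x :: y :: x $  match 'x'
F' Y' P' $       :: y :: x $    output F' → :: C F'
:: C F' Y' P' $  :: y :: x $    match '::'
C F' Y' P' $     y :: x $       output C → y
y F' Y' P' $     y :: x $       match 'y'
F' Y' P' $       :: x $         output F' → :: C F'
:: C F' Y' P' $  :: x $         match '::'
C F' Y' P' $     x $            output C → x
x F' Y' P' $     x $            match 'x'
F' Y' P' $       $              output F' → ε
Y' P' $          $              output Y' → ε
P' $             $              output P' → ε
$                $              accept

The string is accepted.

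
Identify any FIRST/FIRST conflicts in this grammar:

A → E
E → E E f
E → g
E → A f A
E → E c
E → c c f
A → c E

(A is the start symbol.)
Yes. A → E / A → c E on { 'c' }; E → E E f / E → g on { 'g' }; E → E E f / E → A f A on { 'c', 'g' }; E → E E f / E → E c on { 'c', 'g' }; E → E E f / E → c c f on { 'c' }; E → g / E → A f A on { 'g' }; E → g / E → E c on { 'g' }; E → A f A / E → E c on { 'c', 'g' }; E → A f A / E → c c f on { 'c' }; E → E c / E → c c f on { 'c' }

A FIRST/FIRST conflict occurs when two productions N → α and N → β for the same non-terminal have FIRST(α) ∩ FIRST(β) ≠ ∅ (with ε ∈ FIRST of a nullable right-hand side, so two nullable alternatives also conflict).

FIRST sets of the non-terminals at (or reachable through a nullable prefix from) the front of some alternative:
  FIRST(E) = { 'c', 'g' }
  FIRST(A) = { 'c', 'g' }

Productions for A:
  A → E: FIRST = { 'c', 'g' }
  A → c E: FIRST = { 'c' }
Productions for E:
  E → E E f: FIRST = { 'c', 'g' }
  E → g: FIRST = { 'g' }
  E → A f A: FIRST = { 'c', 'g' }
  E → E c: FIRST = { 'c', 'g' }
  E → c c f: FIRST = { 'c' }

Conflict for A: A → E and A → c E
  Overlap: { 'c' }
Conflict for E: E → E E f and E → g
  Overlap: { 'g' }
Conflict for E: E → E E f and E → A f A
  Overlap: { 'c', 'g' }
Conflict for E: E → E E f and E → E c
  Overlap: { 'c', 'g' }
Conflict for E: E → E E f and E → c c f
  Overlap: { 'c' }
Conflict for E: E → g and E → A f A
  Overlap: { 'g' }
Conflict for E: E → g and E → E c
  Overlap: { 'g' }
Conflict for E: E → A f A and E → E c
  Overlap: { 'c', 'g' }
Conflict for E: E → A f A and E → c c f
  Overlap: { 'c' }
Conflict for E: E → E c and E → c c f
  Overlap: { 'c' }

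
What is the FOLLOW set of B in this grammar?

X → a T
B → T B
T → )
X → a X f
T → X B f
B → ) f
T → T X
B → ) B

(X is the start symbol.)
In B → T B: B is at the end; this adds FOLLOW(B) to itself — nothing new
In T → X B f: B is followed by f, add FIRST(f) \ {ε} = { 'f' }
In B → ) B: B is at the end; this adds FOLLOW(B) to itself — nothing new

Taking the union: FOLLOW(B) = { 'f' }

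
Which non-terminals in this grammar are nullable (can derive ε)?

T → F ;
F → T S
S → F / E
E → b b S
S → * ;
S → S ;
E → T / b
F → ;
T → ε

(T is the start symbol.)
{ 'T' }

A non-terminal is nullable if it can derive ε (the empty string): either it has an ε-production, or it has a production whose right-hand side consists entirely of nullable non-terminals.

ε-productions: T → ε
So T is immediately nullable.
No further non-terminal can be added: every production for the remaining non-terminals contains a terminal or a non-nullable non-terminal.
Nullable = { 'T' }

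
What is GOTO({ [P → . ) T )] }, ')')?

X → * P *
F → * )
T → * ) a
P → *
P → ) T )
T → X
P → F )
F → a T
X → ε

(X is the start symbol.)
{ [P → ) . T )], [T → . * ) a], [T → . X], [X → . * P *], [X → .] }

GOTO(I, ')') = CLOSURE({ [A → αX.β] : [A → α.Xβ] ∈ I, X = ')' })

Items with dot before ')', with the dot advanced:
  [P → . ) T )] → [P → ) . T )]
Closure of the advanced items:
  [P → ) . T )] has the dot before T: add [T → . * ) a], [T → . X]
  [T → . X] has the dot before X: add [X → . * P *], [X → .]

GOTO = { [P → ) . T )], [T → . * ) a], [T → . X], [X → . * P *], [X → .] }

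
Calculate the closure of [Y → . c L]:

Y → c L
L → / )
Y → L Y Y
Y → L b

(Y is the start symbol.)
{ [Y → . c L] }

To compute CLOSURE, for each item [A → α.Bβ] where B is a non-terminal, add [B → .γ] for all productions B → γ; repeat for the newly added items until nothing changes.

Start with: [Y → . c L]
The dot precedes the terminal c, so nothing is added.

CLOSURE = { [Y → . c L] }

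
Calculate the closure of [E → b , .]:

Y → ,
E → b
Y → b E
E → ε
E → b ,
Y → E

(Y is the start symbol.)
{ [E → b , .] }

To compute CLOSURE, for each item [A → α.Bβ] where B is a non-terminal, add [B → .γ] for all productions B → γ; repeat for the newly added items until nothing changes.

Start with: [E → b , .]
The dot is at the end, so nothing is added.

CLOSURE = { [E → b , .] }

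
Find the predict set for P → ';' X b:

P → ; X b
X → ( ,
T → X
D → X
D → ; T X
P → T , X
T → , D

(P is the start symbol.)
{ ';' }

PREDICT(P → ';' X b) = (FIRST(RHS) \ {ε}) ∪ (FOLLOW(P) if ε ∈ FIRST(RHS), i.e. RHS ⇒* ε)
FIRST(';' X b) = { ';' }
ε ∉ FIRST(';' X b), so FOLLOW(P) is not added.
PREDICT(P → ';' X b) = { ';' }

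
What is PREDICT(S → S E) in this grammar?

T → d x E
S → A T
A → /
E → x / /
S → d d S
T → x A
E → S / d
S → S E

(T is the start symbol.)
PREDICT(S → S E) = (FIRST(RHS) \ {ε}) ∪ (FOLLOW(S) if ε ∈ FIRST(RHS), i.e. RHS ⇒* ε)
FIRST(S) = { '/', 'd' }
FIRST(S E) = { '/', 'd' }
ε ∉ FIRST(S E), so FOLLOW(S) is not added.
PREDICT(S → S E) = { '/', 'd' }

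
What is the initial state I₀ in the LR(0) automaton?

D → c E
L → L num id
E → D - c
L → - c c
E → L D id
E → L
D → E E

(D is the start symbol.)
First, augment the grammar with D' → D
I₀ = CLOSURE({ [D' → . D] }):
  [D' → . D] has the dot before D: add [D → . c E], [D → . E E]
  [D → . E E] has the dot before E: add [E → . D - c], [E → . L D id], [E → . L]
  [E → . L D id] has the dot before L: add [L → . L num id], [L → . - c c]
No further items can be added.

I₀ = { [D → . E E], [D → . c E], [D' → . D], [E → . D - c], [E → . L D id], [E → . L], [L → . - c c], [L → . L num id] }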